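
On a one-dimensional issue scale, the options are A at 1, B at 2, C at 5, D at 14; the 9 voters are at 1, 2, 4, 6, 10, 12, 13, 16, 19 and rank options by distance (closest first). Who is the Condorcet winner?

D

With single-peaked preferences on a line, the Condorcet winner is the candidate closest to the median voter.
The median voter (position 10) is closest to D at 14.
Check: D vs C — voters closer to D: 5 of 9.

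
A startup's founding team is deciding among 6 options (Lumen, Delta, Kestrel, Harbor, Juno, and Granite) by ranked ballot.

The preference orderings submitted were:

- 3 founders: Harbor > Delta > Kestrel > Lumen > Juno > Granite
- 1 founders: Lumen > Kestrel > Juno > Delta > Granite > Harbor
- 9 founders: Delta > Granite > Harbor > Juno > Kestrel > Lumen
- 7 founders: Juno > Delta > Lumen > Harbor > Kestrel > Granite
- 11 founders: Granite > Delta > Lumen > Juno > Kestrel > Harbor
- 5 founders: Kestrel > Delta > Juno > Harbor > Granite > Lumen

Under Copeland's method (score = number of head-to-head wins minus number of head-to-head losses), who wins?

Delta

Pairwise results:
  Lumen vs Delta: Delta wins 35–1.
  Lumen vs Kestrel: Lumen wins 19–17.
  Lumen vs Harbor: Lumen wins 19–17.
  Lumen vs Juno: Juno wins 21–15.
  Lumen vs Granite: Granite wins 25–11.
  Delta vs Kestrel: Delta wins 30–6.
  Delta vs Harbor: Delta wins 33–3.
  Delta vs Juno: Delta wins 28–8.
  Delta vs Granite: Delta wins 25–11.
  Kestrel vs Harbor: Harbor wins 19–17.
  Kestrel vs Juno: Juno wins 27–9.
  Kestrel vs Granite: Granite wins 20–16.
  Harbor vs Juno: Juno wins 24–12.
  Harbor vs Granite: Granite wins 21–15.
  Juno vs Granite: Granite wins 20–16.
Copeland scores (wins − losses):
  Lumen: 2 − 3 = -1
  Delta: 5 − 0 = 5
  Kestrel: 0 − 5 = -5
  Harbor: 1 − 4 = -3
  Juno: 3 − 2 = 1
  Granite: 4 − 1 = 3
Delta has the best Copeland score.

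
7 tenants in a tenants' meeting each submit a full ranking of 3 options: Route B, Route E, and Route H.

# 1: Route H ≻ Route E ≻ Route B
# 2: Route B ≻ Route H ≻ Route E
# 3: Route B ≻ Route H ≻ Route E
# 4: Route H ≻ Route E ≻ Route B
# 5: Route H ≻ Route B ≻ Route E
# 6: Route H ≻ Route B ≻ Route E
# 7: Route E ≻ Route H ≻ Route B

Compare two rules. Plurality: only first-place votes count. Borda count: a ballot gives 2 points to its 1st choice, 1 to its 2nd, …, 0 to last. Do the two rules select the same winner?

Plurality first-place counts: Route B 2, Route E 1, Route H 4 → Route H.
Borda totals: Route B 6, Route E 4, Route H 11 → Route H.
The two rules agree on Route H.

Yes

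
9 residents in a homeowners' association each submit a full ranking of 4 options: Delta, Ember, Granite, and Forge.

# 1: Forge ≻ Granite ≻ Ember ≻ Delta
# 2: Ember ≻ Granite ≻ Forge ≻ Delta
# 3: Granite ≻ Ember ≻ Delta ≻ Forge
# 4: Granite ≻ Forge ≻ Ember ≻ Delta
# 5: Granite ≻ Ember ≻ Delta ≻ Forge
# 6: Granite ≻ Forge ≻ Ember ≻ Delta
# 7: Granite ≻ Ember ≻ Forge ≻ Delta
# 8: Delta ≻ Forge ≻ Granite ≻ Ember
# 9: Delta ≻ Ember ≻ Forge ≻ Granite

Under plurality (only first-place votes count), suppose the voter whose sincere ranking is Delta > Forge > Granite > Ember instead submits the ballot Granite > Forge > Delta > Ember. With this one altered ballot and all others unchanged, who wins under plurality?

First-place totals with the altered ballot: Delta 1, Ember 1, Granite 6, Forge 1.
The winner is unchanged: still Granite.

Granite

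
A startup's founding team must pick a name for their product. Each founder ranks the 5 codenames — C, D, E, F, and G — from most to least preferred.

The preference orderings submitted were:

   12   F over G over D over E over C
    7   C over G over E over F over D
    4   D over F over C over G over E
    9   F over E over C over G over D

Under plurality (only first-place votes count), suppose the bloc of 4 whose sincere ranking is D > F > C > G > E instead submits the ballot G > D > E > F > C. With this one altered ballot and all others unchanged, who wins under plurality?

First-place totals with the altered ballot: C 7, D 0, E 0, F 21, G 4.
The winner is unchanged: still F.

F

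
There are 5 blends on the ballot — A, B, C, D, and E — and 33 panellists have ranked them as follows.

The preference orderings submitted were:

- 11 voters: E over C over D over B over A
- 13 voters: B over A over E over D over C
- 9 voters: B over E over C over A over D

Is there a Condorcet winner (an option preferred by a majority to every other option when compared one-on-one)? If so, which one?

B

Head-to-head results (33 voters total):
A vs B: B wins 33–0.
A vs C: C wins 20–13.
A vs D: A wins 22–11.
A vs E: E wins 20–13.
B vs C: B wins 22–11.
B vs D: B wins 22–11.
B vs E: B wins 22–11.
C vs D: C wins 20–13.
C vs E: E wins 33–0.
D vs E: E wins 33–0.
B beats each rival — A (33–0), C (22–11), D (22–11), E (22–11) — so B is the Condorcet winner.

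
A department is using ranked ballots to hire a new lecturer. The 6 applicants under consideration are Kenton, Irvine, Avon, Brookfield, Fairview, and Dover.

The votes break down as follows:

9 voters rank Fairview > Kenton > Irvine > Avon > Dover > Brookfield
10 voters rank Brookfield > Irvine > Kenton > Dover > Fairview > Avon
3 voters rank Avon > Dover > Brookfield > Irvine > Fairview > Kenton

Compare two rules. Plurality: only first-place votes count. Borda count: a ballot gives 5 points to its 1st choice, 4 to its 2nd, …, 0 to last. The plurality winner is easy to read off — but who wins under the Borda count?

Irvine

Plurality first-place counts: Kenton 0, Irvine 0, Avon 3, Brookfield 10, Fairview 9, Dover 0 → Brookfield.
Borda totals: Kenton 66, Irvine 73, Avon 33, Brookfield 59, Fairview 58, Dover 41 → Irvine.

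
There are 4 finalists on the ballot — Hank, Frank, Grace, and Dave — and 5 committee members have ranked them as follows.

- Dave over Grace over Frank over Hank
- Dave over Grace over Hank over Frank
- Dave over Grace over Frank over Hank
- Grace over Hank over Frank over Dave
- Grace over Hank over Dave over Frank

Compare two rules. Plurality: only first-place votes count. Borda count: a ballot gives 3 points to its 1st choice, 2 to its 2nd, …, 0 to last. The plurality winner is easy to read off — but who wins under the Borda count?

Plurality first-place counts: Hank 0, Frank 0, Grace 2, Dave 3 → Dave.
Borda totals: Hank 5, Frank 3, Grace 12, Dave 10 → Grace.

Grace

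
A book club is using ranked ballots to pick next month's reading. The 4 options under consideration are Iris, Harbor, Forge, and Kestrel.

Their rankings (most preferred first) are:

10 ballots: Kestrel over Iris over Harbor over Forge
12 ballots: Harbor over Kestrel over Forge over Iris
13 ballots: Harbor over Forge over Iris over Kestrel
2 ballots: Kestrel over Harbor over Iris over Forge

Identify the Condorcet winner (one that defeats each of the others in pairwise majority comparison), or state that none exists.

Head-to-head results (37 voters total):
Iris vs Harbor: Harbor wins 27–10.
Iris vs Forge: Forge wins 25–12.
Iris vs Kestrel: Kestrel wins 24–13.
Harbor vs Forge: Harbor wins 37–0.
Harbor vs Kestrel: Harbor wins 25–12.
Forge vs Kestrel: Kestrel wins 24–13.
Harbor beats each rival — Iris (27–10), Forge (37–0), Kestrel (25–12) — so Harbor is the Condorcet winner.

Harbor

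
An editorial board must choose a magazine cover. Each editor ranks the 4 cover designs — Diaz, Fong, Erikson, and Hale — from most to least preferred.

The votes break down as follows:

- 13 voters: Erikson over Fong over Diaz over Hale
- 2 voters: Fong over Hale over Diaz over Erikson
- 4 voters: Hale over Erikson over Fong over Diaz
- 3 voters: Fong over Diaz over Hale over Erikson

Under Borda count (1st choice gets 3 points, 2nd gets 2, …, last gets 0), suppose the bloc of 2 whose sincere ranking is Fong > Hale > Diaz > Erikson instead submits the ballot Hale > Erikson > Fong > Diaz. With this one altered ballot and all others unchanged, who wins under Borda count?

Borda totals with the altered ballot: Diaz 19, Fong 41, Erikson 51, Hale 21.
The winner is unchanged: still Erikson.

Erikson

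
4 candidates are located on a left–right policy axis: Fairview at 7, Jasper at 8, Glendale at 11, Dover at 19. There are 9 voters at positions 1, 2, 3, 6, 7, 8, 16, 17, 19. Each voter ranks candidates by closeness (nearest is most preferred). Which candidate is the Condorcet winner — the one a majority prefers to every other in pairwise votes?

With single-peaked preferences on a line, the Condorcet winner is the candidate closest to the median voter.
The median voter (position 7) is closest to Fairview at 7.
Check: Fairview vs Glendale — voters closer to Fairview: 6 of 9.

Fairview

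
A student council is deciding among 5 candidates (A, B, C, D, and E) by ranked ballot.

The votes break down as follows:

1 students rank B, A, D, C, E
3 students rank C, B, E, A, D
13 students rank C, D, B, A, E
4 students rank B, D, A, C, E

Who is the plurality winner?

C

First-place vote totals:
  A: 0
  B: 5
  C: 16
  D: 0
  E: 0
C has the most first-place votes.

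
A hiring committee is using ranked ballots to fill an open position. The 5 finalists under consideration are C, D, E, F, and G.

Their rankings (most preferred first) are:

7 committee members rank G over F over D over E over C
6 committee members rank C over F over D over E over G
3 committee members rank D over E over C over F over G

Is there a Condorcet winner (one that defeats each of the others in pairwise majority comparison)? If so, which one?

None — there is no Condorcet winner

Head-to-head results (16 voters total):
C vs D: D wins 10–6.
C vs E: E wins 10–6.
C vs F: C wins 9–7.
C vs G: C wins 9–7.
D vs E: D wins 16–0.
D vs F: F wins 13–3.
D vs G: D wins 9–7.
E vs F: F wins 13–3.
E vs G: E wins 9–7.
F vs G: F wins 9–7.
No candidate beats all others: C beats F beats D beats C, a majority cycle.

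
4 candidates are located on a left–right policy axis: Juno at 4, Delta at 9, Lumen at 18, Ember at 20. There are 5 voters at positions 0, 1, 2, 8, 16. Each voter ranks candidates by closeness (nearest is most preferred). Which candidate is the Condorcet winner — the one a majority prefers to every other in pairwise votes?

With single-peaked preferences on a line, the Condorcet winner is the candidate closest to the median voter.
The median voter (position 2) is closest to Juno at 4.
Check: Juno vs Ember — voters closer to Juno: 4 of 5.

Juno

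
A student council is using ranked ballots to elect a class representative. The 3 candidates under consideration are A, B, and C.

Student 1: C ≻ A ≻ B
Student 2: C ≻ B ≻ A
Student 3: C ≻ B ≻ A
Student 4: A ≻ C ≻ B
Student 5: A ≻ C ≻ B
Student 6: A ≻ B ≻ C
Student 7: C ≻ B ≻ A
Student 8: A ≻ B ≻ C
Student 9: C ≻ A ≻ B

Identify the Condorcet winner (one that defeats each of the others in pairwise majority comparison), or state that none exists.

Head-to-head results (9 voters total):
A vs B: A wins 6–3.
A vs C: C wins 5–4.
B vs C: C wins 7–2.
C beats each rival — A (5–4), B (7–2) — so C is the Condorcet winner.

C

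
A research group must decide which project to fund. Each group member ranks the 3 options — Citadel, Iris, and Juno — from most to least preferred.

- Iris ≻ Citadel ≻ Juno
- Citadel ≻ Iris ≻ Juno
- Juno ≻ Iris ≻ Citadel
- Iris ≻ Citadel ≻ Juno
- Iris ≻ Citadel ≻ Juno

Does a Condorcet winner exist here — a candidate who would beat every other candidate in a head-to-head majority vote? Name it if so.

Head-to-head results (5 voters total):
Citadel vs Iris: Iris wins 4–1.
Citadel vs Juno: Citadel wins 4–1.
Iris vs Juno: Iris wins 4–1.
Iris beats each rival — Citadel (4–1), Juno (4–1) — so Iris is the Condorcet winner.

Iris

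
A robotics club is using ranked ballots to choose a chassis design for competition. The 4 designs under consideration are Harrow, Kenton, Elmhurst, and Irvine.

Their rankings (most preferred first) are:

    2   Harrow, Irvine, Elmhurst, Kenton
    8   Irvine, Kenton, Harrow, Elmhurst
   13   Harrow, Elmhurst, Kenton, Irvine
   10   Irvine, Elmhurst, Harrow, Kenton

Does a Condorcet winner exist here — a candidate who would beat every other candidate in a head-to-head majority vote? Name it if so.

Irvine

Head-to-head results (33 voters total):
Harrow vs Kenton: Harrow wins 25–8.
Harrow vs Elmhurst: Harrow wins 23–10.
Harrow vs Irvine: Irvine wins 18–15.
Kenton vs Elmhurst: Elmhurst wins 25–8.
Kenton vs Irvine: Irvine wins 20–13.
Elmhurst vs Irvine: Irvine wins 20–13.
Irvine beats each rival — Harrow (18–15), Kenton (20–13), Elmhurst (20–13) — so Irvine is the Condorcet winner.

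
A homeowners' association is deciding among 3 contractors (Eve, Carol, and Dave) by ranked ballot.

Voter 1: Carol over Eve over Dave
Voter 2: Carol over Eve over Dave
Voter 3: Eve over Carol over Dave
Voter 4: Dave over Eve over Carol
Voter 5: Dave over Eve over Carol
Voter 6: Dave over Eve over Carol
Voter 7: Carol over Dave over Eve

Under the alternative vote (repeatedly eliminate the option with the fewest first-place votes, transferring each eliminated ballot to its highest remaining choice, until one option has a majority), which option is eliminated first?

Eve

Round 1: Carol 3, Dave 3, Eve 1. Eve has the fewest and is eliminated.
Round 2: Carol 4, Dave 3. Carol has a majority.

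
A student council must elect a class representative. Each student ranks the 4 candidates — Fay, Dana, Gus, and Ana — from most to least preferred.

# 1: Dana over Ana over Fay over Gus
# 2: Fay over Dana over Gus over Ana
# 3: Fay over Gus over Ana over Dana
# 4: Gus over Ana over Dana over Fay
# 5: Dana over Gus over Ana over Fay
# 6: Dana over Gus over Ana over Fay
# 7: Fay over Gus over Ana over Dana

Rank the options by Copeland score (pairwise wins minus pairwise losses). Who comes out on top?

Pairwise results:
  Fay vs Dana: Dana wins 4–3.
  Fay vs Gus: Fay wins 4–3.
  Fay vs Ana: Ana wins 4–3.
  Dana vs Gus: Dana wins 4–3.
  Dana vs Ana: Dana wins 4–3.
  Gus vs Ana: Gus wins 6–1.
Copeland scores (wins − losses):
  Fay: 1 − 2 = -1
  Dana: 3 − 0 = 3
  Gus: 1 − 2 = -1
  Ana: 1 − 2 = -1
Dana has the best Copeland score.

Dana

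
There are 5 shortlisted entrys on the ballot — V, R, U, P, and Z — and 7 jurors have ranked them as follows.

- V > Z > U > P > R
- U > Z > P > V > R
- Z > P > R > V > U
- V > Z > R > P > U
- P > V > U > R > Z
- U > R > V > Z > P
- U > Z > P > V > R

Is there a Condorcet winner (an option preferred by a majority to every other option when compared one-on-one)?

No

Head-to-head results (7 voters total):
V vs R: V wins 5–2.
V vs U: V wins 4–3.
V vs P: P wins 4–3.
V vs Z: V wins 4–3.
R vs U: U wins 5–2.
R vs P: P wins 5–2.
R vs Z: Z wins 5–2.
U vs P: U wins 4–3.
U vs Z: U wins 4–3.
P vs Z: Z wins 6–1.
No candidate beats all others: V beats U beats P beats V, a majority cycle.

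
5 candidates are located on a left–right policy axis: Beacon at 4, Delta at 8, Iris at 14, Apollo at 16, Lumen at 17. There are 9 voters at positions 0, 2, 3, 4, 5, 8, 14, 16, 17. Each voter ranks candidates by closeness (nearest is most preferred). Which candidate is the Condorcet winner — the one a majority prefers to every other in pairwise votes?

With single-peaked preferences on a line, the Condorcet winner is the candidate closest to the median voter.
The median voter (position 5) is closest to Beacon at 4.
Check: Beacon vs Iris — voters closer to Beacon: 6 of 9.

Beacon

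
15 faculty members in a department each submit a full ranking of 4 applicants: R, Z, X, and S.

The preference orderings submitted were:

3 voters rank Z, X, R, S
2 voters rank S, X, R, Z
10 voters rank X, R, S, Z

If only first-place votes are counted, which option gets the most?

X

First-place vote totals:
  R: 0
  Z: 3
  X: 10
  S: 2
X has the most first-place votes.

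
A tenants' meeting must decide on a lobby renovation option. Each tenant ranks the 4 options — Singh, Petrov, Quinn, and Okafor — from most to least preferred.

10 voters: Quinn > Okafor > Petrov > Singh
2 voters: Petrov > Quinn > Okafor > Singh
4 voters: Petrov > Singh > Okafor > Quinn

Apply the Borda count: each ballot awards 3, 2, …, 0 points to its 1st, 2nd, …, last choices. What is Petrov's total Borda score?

28

Borda scores:
  Singh: 10·0 + 2·0 + 4·2 = 8
  Petrov: 10·1 + 2·3 + 4·3 = 28
  Quinn: 10·3 + 2·2 + 4·0 = 34
  Okafor: 10·2 + 2·1 + 4·1 = 26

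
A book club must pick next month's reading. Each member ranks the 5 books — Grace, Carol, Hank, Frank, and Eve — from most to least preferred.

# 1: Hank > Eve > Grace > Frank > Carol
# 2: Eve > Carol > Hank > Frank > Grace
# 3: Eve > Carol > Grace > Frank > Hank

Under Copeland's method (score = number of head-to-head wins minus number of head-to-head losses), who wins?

Eve

Pairwise results:
  Grace vs Carol: Carol wins 2–1.
  Grace vs Hank: Hank wins 2–1.
  Grace vs Frank: Grace wins 2–1.
  Grace vs Eve: Eve wins 3–0.
  Carol vs Hank: Carol wins 2–1.
  Carol vs Frank: Carol wins 2–1.
  Carol vs Eve: Eve wins 3–0.
  Hank vs Frank: Hank wins 2–1.
  Hank vs Eve: Eve wins 2–1.
  Frank vs Eve: Eve wins 3–0.
Copeland scores (wins − losses):
  Grace: 1 − 3 = -2
  Carol: 3 − 1 = 2
  Hank: 2 − 2 = 0
  Frank: 0 − 4 = -4
  Eve: 4 − 0 = 4
Eve has the best Copeland score.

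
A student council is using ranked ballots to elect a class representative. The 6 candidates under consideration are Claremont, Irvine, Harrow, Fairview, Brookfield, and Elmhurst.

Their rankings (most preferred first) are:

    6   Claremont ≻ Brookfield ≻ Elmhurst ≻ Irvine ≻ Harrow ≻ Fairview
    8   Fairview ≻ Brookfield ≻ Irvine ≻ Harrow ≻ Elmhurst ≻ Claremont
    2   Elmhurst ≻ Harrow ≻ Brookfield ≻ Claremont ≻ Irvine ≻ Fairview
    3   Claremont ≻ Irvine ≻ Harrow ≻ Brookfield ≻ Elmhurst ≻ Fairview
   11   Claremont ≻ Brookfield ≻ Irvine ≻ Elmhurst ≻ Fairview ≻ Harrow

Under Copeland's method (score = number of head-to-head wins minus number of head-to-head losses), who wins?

Claremont

Pairwise results:
  Claremont vs Irvine: Claremont wins 22–8.
  Claremont vs Harrow: Claremont wins 20–10.
  Claremont vs Fairview: Claremont wins 22–8.
  Claremont vs Brookfield: Claremont wins 20–10.
  Claremont vs Elmhurst: Claremont wins 20–10.
  Irvine vs Harrow: Irvine wins 28–2.
  Irvine vs Fairview: Irvine wins 22–8.
  Irvine vs Brookfield: Brookfield wins 27–3.
  Irvine vs Elmhurst: Irvine wins 22–8.
  Harrow vs Fairview: Fairview wins 19–11.
  Harrow vs Brookfield: Brookfield wins 25–5.
  Harrow vs Elmhurst: Elmhurst wins 19–11.
  Fairview vs Brookfield: Brookfield wins 22–8.
  Fairview vs Elmhurst: Elmhurst wins 22–8.
  Brookfield vs Elmhurst: Brookfield wins 28–2.
Copeland scores (wins − losses):
  Claremont: 5 − 0 = 5
  Irvine: 3 − 2 = 1
  Harrow: 0 − 5 = -5
  Fairview: 1 − 4 = -3
  Brookfield: 4 − 1 = 3
  Elmhurst: 2 − 3 = -1
Claremont has the best Copeland score.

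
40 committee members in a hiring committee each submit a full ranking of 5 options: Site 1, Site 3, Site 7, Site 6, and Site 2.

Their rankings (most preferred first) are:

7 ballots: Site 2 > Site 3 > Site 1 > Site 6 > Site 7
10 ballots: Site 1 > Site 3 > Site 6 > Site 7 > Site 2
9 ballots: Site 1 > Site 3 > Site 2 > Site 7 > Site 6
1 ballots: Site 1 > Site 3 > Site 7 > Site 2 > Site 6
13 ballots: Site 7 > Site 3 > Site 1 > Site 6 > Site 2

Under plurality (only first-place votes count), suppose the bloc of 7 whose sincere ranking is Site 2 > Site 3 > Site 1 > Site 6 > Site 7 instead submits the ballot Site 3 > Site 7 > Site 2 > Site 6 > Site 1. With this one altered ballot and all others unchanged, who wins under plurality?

First-place totals with the altered ballot: Site 1 20, Site 3 7, Site 7 13, Site 6 0, Site 2 0.
The winner is unchanged: still Site 1.

Site 1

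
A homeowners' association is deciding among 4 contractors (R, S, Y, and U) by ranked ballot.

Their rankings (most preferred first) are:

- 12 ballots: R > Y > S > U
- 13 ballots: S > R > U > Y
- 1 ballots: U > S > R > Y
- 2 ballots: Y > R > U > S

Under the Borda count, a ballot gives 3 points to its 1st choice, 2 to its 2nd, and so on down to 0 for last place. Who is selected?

R

Borda scores:
  R: 12·3 + 13·2 + 1 + 2·2 = 67
  S: 12·1 + 13·3 + 2 + 2·0 = 53
  Y: 12·2 + 13·0 + 0 + 2·3 = 30
  U: 12·0 + 13·1 + 3 + 2·1 = 18
R has the highest total.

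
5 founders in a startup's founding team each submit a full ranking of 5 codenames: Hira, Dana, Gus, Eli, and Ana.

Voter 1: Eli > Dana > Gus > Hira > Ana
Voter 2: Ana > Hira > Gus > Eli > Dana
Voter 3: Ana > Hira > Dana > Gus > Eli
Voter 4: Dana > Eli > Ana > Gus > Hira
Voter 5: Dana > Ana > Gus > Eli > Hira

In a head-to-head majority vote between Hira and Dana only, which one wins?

Dana

Ballots ranking Hira above Dana: 2.
Ballots ranking Dana above Hira: 3.
Dana wins the head-to-head, 3–2.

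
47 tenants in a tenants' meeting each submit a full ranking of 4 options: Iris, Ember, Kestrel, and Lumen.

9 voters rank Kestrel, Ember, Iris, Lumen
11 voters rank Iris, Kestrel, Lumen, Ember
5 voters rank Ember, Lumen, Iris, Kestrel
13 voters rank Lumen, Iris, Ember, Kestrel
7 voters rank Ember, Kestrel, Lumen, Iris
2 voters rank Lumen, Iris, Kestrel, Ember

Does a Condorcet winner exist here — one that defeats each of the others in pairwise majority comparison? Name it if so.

No Condorcet winner

Head-to-head results (47 voters total):
Iris vs Ember: Iris wins 26–21.
Iris vs Kestrel: Iris wins 31–16.
Iris vs Lumen: Lumen wins 27–20.
Ember vs Kestrel: Ember wins 25–22.
Ember vs Lumen: Lumen wins 26–21.
Kestrel vs Lumen: Kestrel wins 27–20.
No candidate beats all others: Iris beats Kestrel beats Lumen beats Iris, a majority cycle.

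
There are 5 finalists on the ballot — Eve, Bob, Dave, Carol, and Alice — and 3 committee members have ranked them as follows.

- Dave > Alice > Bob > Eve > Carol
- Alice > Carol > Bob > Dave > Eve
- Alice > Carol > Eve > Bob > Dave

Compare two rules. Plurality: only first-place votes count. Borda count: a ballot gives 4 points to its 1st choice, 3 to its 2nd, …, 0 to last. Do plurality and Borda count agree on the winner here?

Yes

Plurality first-place counts: Eve 0, Bob 0, Dave 1, Carol 0, Alice 2 → Alice.
Borda totals: Eve 3, Bob 5, Dave 5, Carol 6, Alice 11 → Alice.
The two rules agree on Alice.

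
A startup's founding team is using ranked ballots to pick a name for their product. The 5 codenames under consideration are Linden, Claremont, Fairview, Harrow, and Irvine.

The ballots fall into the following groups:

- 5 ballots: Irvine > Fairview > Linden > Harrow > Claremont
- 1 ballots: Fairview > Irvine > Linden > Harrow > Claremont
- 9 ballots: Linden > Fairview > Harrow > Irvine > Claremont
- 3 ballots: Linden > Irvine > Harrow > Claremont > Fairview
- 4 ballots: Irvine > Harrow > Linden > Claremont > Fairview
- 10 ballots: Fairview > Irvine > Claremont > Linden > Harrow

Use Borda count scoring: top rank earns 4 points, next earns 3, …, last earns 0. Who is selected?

Borda scores:
  Linden: 5·2 + 2 + 9·4 + 3·4 + 4·2 + 10·1 = 78
  Claremont: 5·0 + 0 + 9·0 + 3·1 + 4·1 + 10·2 = 27
  Fairview: 5·3 + 4 + 9·3 + 3·0 + 4·0 + 10·4 = 86
  Harrow: 5·1 + 1 + 9·2 + 3·2 + 4·3 + 10·0 = 42
  Irvine: 5·4 + 3 + 9·1 + 3·3 + 4·4 + 10·3 = 87
Irvine has the highest total.

Irvine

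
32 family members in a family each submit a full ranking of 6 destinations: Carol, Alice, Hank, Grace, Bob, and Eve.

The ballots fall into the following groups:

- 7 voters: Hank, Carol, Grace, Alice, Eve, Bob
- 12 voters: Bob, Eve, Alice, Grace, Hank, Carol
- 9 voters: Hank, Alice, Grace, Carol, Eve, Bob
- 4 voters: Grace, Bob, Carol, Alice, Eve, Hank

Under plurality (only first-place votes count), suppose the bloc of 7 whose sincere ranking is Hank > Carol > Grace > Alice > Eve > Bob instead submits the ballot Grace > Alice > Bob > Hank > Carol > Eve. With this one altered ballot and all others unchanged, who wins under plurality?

First-place totals with the altered ballot: Carol 0, Alice 0, Hank 9, Grace 11, Bob 12, Eve 0.
The switch changes the winner from Hank to Bob.

Bob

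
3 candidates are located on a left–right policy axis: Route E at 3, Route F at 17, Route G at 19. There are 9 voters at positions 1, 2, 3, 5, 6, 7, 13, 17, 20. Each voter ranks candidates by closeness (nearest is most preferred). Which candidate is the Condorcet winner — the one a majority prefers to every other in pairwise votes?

With single-peaked preferences on a line, the Condorcet winner is the candidate closest to the median voter.
The median voter (position 6) is closest to Route E at 3.
Check: Route E vs Route F — voters closer to Route E: 6 of 9.

Route E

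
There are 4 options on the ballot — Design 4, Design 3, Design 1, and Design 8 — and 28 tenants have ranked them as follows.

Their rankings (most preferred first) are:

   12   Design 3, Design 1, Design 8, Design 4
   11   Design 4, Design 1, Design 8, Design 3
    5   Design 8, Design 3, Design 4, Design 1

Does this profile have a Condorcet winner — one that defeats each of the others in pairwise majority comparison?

No

Head-to-head results (28 voters total):
Design 4 vs Design 3: Design 3 wins 17–11.
Design 4 vs Design 1: Design 4 wins 16–12.
Design 4 vs Design 8: Design 8 wins 17–11.
Design 3 vs Design 1: Design 3 wins 17–11.
Design 3 vs Design 8: Design 8 wins 16–12.
Design 1 vs Design 8: Design 1 wins 23–5.
No candidate beats all others: Design 4 beats Design 1 beats Design 8 beats Design 4, a majority cycle.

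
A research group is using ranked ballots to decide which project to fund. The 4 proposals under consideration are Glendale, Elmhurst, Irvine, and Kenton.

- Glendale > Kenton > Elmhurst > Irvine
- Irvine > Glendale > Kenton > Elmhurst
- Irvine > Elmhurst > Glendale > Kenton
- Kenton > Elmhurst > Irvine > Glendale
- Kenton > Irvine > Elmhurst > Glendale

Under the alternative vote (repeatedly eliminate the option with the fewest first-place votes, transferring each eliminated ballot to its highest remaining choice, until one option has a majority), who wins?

Round 1: Irvine 2, Kenton 2, Glendale 1, Elmhurst 0. Elmhurst has the fewest and is eliminated.
Round 2: Irvine 2, Kenton 2, Glendale 1. Glendale has the fewest and is eliminated.
Round 3: Kenton 3, Irvine 2. Kenton has a majority.

Kenton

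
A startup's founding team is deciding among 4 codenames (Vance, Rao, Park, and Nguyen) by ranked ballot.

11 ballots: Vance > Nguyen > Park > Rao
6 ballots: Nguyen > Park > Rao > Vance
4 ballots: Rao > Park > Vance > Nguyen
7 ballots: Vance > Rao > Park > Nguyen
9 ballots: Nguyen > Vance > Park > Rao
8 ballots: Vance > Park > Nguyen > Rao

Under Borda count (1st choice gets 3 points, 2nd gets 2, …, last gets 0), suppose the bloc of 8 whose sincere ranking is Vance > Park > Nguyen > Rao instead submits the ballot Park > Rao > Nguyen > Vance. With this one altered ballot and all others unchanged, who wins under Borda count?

Vance

Borda totals with the altered ballot: Vance 76, Rao 48, Park 71, Nguyen 75.
The winner is unchanged: still Vance.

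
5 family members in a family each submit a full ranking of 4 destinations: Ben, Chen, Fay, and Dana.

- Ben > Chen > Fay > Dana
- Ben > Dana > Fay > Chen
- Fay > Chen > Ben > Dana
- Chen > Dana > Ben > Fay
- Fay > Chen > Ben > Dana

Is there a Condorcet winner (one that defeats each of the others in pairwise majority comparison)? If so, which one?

Head-to-head results (5 voters total):
Ben vs Chen: Chen wins 3–2.
Ben vs Fay: Ben wins 3–2.
Ben vs Dana: Ben wins 4–1.
Chen vs Fay: Fay wins 3–2.
Chen vs Dana: Chen wins 4–1.
Fay vs Dana: Fay wins 3–2.
No candidate beats all others: Ben beats Fay beats Chen beats Ben, a majority cycle.

None — there is no Condorcet winner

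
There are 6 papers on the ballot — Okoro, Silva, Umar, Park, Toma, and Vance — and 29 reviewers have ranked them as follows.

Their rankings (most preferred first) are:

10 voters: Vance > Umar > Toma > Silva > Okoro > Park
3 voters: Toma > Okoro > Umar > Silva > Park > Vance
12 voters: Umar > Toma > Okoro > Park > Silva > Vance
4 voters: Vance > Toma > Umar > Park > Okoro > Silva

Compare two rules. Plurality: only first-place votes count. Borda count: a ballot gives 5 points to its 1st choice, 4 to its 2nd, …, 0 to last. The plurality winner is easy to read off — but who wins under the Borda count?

Umar

Plurality first-place counts: Okoro 0, Silva 0, Umar 12, Park 0, Toma 3, Vance 14 → Vance.
Borda totals: Okoro 62, Silva 38, Umar 121, Park 35, Toma 109, Vance 70 → Umar.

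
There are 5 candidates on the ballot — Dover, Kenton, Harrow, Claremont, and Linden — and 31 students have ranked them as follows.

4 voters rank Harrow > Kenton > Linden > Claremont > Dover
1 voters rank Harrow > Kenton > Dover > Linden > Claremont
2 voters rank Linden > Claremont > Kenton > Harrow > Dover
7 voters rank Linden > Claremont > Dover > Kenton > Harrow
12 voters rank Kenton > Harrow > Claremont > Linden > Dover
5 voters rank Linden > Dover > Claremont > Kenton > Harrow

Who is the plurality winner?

First-place vote totals:
  Dover: 0
  Kenton: 12
  Harrow: 5
  Claremont: 0
  Linden: 14
Linden has the most first-place votes.

Linden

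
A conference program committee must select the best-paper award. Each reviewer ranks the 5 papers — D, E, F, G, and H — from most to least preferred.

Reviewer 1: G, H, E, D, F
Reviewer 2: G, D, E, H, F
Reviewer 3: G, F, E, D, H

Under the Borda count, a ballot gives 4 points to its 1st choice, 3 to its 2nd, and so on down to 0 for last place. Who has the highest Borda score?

G

Borda scores:
  D: 1 + 3 + 1 = 5
  E: 2 + 2 + 2 = 6
  F: 0 + 0 + 3 = 3
  G: 4 + 4 + 4 = 12
  H: 3 + 1 + 0 = 4
G has the highest total.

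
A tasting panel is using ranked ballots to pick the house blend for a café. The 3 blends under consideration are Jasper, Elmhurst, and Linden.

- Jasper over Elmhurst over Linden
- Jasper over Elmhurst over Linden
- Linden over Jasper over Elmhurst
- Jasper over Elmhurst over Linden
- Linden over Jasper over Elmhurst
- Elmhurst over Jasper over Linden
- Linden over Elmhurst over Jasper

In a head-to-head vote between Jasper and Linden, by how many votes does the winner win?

Ballots ranking Jasper above Linden: 4.
Ballots ranking Linden above Jasper: 3.
Jasper wins 4–3, a margin of 1.

1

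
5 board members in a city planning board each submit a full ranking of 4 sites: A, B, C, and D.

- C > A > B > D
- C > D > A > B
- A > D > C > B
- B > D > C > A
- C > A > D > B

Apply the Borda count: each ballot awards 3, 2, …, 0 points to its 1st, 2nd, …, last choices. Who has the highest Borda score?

C

Borda scores:
  A: 2 + 1 + 3 + 0 + 2 = 8
  B: 1 + 0 + 0 + 3 + 0 = 4
  C: 3 + 3 + 1 + 1 + 3 = 11
  D: 0 + 2 + 2 + 2 + 1 = 7
C has the highest total.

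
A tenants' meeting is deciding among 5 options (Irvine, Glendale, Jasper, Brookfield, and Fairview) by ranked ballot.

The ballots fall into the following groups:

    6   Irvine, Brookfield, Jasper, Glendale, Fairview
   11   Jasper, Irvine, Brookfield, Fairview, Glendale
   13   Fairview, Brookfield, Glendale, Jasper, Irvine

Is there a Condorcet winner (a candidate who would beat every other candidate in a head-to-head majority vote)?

Head-to-head results (30 voters total):
Irvine vs Glendale: Irvine wins 17–13.
Irvine vs Jasper: Jasper wins 24–6.
Irvine vs Brookfield: Irvine wins 17–13.
Irvine vs Fairview: Irvine wins 17–13.
Glendale vs Jasper: Jasper wins 17–13.
Glendale vs Brookfield: Brookfield wins 30–0.
Glendale vs Fairview: Fairview wins 24–6.
Jasper vs Brookfield: Brookfield wins 19–11.
Jasper vs Fairview: Jasper wins 17–13.
Brookfield vs Fairview: Brookfield wins 17–13.
No candidate beats all others: Irvine beats Brookfield beats Jasper beats Irvine, a majority cycle.

No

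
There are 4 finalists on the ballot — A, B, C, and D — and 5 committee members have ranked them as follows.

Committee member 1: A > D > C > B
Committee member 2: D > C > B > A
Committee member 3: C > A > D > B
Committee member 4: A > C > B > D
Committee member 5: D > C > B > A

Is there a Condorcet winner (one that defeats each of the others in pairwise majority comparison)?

No

Head-to-head results (5 voters total):
A vs B: A wins 3–2.
A vs C: C wins 3–2.
A vs D: A wins 3–2.
B vs C: C wins 5–0.
B vs D: D wins 4–1.
C vs D: D wins 3–2.
No candidate beats all others: A beats D beats C beats A, a majority cycle.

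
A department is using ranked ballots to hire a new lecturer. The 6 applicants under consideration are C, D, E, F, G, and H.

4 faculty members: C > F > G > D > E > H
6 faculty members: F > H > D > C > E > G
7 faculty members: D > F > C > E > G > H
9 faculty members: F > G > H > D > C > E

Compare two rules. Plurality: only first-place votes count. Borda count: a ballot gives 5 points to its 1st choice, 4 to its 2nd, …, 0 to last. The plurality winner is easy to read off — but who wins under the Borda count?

Plurality first-place counts: C 4, D 7, E 0, F 15, G 0, H 0 → F.
Borda totals: C 62, D 79, E 24, F 119, G 55, H 51 → F.

F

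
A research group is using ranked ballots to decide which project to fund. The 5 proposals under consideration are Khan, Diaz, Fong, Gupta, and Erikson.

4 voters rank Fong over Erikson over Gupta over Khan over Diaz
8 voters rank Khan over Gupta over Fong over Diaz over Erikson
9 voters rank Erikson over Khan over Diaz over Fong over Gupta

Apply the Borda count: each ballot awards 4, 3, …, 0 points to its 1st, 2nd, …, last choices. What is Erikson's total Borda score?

Borda scores:
  Khan: 4·1 + 8·4 + 9·3 = 63
  Diaz: 4·0 + 8·1 + 9·2 = 26
  Fong: 4·4 + 8·2 + 9·1 = 41
  Gupta: 4·2 + 8·3 + 9·0 = 32
  Erikson: 4·3 + 8·0 + 9·4 = 48

48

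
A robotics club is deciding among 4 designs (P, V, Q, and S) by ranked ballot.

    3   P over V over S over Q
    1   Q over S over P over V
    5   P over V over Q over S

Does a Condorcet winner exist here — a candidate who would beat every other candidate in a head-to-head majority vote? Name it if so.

Head-to-head results (9 voters total):
P vs V: P wins 9–0.
P vs Q: P wins 8–1.
P vs S: P wins 8–1.
V vs Q: V wins 8–1.
V vs S: V wins 8–1.
Q vs S: Q wins 6–3.
P beats each rival — V (9–0), Q (8–1), S (8–1) — so P is the Condorcet winner.

P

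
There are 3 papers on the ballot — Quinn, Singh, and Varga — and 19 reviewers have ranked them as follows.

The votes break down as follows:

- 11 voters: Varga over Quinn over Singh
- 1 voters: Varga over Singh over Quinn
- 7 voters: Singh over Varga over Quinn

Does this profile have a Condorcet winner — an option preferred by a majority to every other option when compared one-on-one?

Head-to-head results (19 voters total):
Quinn vs Singh: Quinn wins 11–8.
Quinn vs Varga: Varga wins 19–0.
Singh vs Varga: Varga wins 12–7.
Varga beats each rival — Quinn (19–0), Singh (12–7) — so Varga is the Condorcet winner.

Yes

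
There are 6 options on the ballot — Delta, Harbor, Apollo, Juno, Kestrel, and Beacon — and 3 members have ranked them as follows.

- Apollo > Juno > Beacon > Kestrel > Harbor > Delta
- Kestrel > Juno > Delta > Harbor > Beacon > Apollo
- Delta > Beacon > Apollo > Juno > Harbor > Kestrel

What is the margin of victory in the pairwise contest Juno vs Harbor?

Ballots ranking Juno above Harbor: 3.
Ballots ranking Harbor above Juno: 0.
Juno wins 3–0, a margin of 3.

3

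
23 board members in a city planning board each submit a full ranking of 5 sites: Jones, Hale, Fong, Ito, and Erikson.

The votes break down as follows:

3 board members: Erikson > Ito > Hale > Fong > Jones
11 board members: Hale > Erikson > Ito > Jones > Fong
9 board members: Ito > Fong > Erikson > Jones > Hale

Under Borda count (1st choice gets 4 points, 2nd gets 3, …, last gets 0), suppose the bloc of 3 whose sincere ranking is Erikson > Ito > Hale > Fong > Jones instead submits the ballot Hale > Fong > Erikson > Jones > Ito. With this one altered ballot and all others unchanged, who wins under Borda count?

Ito

Borda totals with the altered ballot: Jones 23, Hale 56, Fong 36, Ito 58, Erikson 57.
The winner is unchanged: still Ito.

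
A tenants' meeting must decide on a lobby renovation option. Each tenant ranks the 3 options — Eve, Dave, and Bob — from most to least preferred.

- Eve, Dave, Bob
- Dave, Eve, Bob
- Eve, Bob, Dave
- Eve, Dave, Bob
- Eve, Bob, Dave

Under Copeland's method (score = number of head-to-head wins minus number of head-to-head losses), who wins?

Pairwise results:
  Eve vs Dave: Eve wins 4–1.
  Eve vs Bob: Eve wins 5–0.
  Dave vs Bob: Dave wins 3–2.
Copeland scores (wins − losses):
  Eve: 2 − 0 = 2
  Dave: 1 − 1 = 0
  Bob: 0 − 2 = -2
Eve has the best Copeland score.

Eve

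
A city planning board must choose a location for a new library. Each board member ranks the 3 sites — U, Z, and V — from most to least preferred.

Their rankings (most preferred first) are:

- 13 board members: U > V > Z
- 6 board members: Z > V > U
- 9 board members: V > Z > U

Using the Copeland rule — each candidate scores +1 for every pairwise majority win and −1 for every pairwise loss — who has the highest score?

V

Pairwise results:
  U vs Z: Z wins 15–13.
  U vs V: V wins 15–13.
  Z vs V: V wins 22–6.
Copeland scores (wins − losses):
  U: 0 − 2 = -2
  Z: 1 − 1 = 0
  V: 2 − 0 = 2
V has the best Copeland score.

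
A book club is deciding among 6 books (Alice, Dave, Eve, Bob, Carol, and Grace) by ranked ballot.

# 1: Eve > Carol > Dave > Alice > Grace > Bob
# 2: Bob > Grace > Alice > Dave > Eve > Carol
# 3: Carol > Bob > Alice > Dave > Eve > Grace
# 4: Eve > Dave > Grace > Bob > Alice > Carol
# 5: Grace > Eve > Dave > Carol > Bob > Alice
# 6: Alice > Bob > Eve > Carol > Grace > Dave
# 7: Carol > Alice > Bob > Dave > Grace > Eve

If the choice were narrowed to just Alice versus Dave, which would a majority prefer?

Ballots ranking Alice above Dave: 4.
Ballots ranking Dave above Alice: 3.
Alice wins the head-to-head, 4–3.

Alice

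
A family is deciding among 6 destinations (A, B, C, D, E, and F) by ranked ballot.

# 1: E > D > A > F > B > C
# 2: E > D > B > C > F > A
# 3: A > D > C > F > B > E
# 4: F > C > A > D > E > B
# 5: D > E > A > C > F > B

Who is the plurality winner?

E

First-place vote totals:
  A: 1
  B: 0
  C: 0
  D: 1
  E: 2
  F: 1
E has the most first-place votes.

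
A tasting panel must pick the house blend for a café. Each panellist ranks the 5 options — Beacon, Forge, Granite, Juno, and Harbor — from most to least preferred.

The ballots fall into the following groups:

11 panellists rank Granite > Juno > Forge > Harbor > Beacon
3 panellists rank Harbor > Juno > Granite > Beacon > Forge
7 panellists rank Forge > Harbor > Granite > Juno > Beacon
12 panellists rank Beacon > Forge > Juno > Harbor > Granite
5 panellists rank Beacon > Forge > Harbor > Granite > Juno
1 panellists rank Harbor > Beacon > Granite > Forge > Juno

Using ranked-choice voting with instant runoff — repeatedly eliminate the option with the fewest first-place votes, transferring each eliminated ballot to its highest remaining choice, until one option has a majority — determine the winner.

Granite

Round 1: Beacon 17, Granite 11, Forge 7, Harbor 4, Juno 0. Juno has the fewest and is eliminated.
Round 2: Beacon 17, Granite 11, Forge 7, Harbor 4. Harbor has the fewest and is eliminated.
Round 3: Beacon 18, Granite 14, Forge 7. Forge has the fewest and is eliminated.
Round 4: Granite 21, Beacon 18. Granite has a majority.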